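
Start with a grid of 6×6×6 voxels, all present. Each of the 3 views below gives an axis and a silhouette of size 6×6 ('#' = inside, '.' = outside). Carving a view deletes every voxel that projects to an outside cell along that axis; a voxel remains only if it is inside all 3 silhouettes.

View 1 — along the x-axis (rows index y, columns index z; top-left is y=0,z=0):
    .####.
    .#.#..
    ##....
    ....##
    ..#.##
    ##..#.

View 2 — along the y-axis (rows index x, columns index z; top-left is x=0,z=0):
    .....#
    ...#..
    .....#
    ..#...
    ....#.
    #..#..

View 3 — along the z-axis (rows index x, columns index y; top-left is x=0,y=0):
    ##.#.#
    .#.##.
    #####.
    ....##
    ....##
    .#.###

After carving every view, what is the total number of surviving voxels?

initial block: 6^3 = 216
carve view 1 (along x, YZ-mask fill 16/36): 96 voxels remain
carve view 2 (along y, XZ-mask fill 7/36): 16 voxels remain
carve view 3 (along z, XY-mask fill 20/36): 9 voxels remain

voxel count = 9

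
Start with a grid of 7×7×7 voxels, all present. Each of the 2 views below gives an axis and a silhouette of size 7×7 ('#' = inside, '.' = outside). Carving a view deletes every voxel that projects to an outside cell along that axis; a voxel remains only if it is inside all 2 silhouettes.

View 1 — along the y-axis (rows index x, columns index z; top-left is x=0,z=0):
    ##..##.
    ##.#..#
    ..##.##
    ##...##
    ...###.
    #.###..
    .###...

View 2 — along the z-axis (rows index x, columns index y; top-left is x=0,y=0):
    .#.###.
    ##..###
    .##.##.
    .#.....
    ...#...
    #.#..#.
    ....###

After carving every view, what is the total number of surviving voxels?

remaining voxels: 80

start: 7×7×7 = 343 voxels
V1 y: intersect with XZ mask (26 set) -- 182 left
V2 z: intersect with XY mask (21 set) -- 80 left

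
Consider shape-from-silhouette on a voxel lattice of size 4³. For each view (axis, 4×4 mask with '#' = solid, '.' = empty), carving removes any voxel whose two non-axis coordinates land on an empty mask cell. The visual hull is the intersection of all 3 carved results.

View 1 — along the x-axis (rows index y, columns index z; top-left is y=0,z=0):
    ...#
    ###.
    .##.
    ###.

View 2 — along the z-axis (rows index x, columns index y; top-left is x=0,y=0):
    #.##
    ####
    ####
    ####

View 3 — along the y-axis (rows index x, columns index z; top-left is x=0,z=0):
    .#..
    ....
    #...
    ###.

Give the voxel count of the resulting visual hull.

before carving: 64 voxels (4×4×4)
  1. axis=0 (YZ plane), |mask|=9  ⇒  voxels=36
  2. axis=2 (XY plane), |mask|=15  ⇒  voxels=33
  3. axis=1 (XZ plane), |mask|=5  ⇒  voxels=12

remaining voxels: 12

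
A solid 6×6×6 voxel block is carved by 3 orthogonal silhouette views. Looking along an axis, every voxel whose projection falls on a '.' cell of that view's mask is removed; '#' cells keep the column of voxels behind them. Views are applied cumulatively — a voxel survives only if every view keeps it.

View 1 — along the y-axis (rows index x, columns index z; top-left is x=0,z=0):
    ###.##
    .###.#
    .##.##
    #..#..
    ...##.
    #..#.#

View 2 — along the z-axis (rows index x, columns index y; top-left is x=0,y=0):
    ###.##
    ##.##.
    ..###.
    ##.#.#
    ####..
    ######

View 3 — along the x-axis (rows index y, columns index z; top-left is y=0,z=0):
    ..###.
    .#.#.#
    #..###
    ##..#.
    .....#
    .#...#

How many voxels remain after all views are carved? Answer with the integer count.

initial block: 6^3 = 216
carve view 1 (along y, XZ-mask fill 20/36): 120 voxels remain
carve view 2 (along z, XY-mask fill 26/36): 87 voxels remain
carve view 3 (along x, YZ-mask fill 16/36): 40 voxels remain

voxel count = 40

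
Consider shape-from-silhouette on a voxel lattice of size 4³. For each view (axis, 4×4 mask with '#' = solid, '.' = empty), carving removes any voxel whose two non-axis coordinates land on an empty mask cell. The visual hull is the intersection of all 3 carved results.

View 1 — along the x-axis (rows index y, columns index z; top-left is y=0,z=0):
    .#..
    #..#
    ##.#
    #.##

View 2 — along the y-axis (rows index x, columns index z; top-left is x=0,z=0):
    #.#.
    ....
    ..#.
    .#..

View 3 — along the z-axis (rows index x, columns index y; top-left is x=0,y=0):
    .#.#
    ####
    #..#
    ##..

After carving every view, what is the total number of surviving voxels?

initial block: 4^3 = 64
after view 1 [x-axis, 9 of 16 cells solid] → remaining = 36
after view 2 [y-axis, 4 of 16 cells solid] → remaining = 7
after view 3 [z-axis, 10 of 16 cells solid] → remaining = 5

remaining voxels: 5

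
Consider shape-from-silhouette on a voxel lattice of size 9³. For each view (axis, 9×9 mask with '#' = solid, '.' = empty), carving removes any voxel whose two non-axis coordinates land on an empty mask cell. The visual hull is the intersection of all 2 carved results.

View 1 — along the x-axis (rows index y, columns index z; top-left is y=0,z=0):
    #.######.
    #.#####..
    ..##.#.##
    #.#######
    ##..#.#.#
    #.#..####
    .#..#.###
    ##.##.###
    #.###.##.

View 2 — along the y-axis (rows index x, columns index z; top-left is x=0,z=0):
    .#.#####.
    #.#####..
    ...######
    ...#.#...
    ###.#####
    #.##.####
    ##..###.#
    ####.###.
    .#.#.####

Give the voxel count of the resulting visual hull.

332 voxels

full grid |V| = 729
V1 x: intersect with YZ mask (55 set) -- 495 left
V2 y: intersect with XZ mask (54 set) -- 332 left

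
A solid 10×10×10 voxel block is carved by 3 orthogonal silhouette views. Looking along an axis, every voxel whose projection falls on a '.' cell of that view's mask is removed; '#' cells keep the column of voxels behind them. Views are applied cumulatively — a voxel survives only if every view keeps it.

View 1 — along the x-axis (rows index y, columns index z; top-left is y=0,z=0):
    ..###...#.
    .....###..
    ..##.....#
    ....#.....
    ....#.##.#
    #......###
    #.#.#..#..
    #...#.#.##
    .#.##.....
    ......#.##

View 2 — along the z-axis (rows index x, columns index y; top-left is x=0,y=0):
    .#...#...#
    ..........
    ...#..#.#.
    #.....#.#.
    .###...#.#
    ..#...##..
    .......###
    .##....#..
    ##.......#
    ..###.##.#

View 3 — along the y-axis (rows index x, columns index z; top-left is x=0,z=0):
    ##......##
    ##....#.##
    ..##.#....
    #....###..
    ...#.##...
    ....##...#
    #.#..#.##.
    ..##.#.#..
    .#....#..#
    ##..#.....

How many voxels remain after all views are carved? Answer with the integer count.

initial block: 10^3 = 1000
carve view 1 (along x, YZ-mask fill 34/100): 340 voxels remain
carve view 2 (along z, XY-mask fill 32/100): 108 voxels remain
carve view 3 (along y, XZ-mask fill 37/100): 34 voxels remain

voxel count = 34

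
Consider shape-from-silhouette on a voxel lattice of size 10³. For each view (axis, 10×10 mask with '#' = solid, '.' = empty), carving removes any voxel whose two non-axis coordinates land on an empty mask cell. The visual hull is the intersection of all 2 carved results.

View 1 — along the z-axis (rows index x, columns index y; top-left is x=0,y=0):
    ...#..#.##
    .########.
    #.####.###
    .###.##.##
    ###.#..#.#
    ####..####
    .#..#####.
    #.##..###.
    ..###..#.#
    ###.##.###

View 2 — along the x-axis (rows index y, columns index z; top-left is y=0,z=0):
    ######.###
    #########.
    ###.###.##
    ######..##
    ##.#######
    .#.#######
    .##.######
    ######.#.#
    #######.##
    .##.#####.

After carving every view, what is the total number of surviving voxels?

voxel count = 546

full grid |V| = 1000
carve view 1 (along z, XY-mask fill 66/100): 660 voxels remain
carve view 2 (along x, YZ-mask fill 83/100): 546 voxels remain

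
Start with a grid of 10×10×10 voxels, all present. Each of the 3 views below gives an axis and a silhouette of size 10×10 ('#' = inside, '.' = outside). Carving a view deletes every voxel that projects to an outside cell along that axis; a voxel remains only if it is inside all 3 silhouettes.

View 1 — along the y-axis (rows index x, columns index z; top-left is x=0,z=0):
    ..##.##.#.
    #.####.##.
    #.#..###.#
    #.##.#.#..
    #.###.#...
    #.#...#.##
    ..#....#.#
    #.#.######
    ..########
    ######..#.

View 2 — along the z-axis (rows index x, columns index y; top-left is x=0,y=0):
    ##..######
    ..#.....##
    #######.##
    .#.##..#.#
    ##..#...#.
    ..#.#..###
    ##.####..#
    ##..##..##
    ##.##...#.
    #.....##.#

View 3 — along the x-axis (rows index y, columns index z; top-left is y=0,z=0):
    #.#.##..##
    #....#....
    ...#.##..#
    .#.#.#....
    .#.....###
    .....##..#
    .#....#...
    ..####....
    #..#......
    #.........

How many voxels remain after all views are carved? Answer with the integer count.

before carving: 1000 voxels (10×10×10)
V1 y: intersect with XZ mask (59 set) -- 590 left
V2 z: intersect with XY mask (56 set) -- 322 left
V3 x: intersect with YZ mask (31 set) -- 101 left

remaining voxels: 101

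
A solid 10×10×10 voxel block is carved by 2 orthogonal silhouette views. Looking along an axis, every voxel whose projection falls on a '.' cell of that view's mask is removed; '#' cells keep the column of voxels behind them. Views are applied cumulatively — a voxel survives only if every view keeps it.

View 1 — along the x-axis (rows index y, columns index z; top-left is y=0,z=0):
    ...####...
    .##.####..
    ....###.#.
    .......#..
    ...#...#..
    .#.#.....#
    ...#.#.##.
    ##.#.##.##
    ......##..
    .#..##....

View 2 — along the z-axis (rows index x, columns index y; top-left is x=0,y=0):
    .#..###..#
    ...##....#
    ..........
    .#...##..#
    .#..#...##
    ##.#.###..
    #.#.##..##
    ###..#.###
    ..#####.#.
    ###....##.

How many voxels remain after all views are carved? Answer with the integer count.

voxel count = 164

start: 10×10×10 = 1000 voxels
step 1: project along x, AND mask (36/100) → |grid| = 360
step 2: project along z, AND mask (46/100) → |grid| = 164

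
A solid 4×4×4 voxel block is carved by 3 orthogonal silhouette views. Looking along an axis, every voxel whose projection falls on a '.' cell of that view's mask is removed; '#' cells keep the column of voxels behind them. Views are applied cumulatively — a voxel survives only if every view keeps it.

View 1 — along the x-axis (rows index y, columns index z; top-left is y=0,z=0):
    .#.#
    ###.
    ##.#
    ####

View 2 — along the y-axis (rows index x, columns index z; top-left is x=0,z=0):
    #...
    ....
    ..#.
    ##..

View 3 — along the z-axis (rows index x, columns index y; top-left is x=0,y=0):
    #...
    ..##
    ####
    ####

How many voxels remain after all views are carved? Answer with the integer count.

voxel count = 9

full grid |V| = 64
carve view 1 (along x, YZ-mask fill 12/16): 48 voxels remain
carve view 2 (along y, XZ-mask fill 4/16): 12 voxels remain
carve view 3 (along z, XY-mask fill 11/16): 9 voxels remain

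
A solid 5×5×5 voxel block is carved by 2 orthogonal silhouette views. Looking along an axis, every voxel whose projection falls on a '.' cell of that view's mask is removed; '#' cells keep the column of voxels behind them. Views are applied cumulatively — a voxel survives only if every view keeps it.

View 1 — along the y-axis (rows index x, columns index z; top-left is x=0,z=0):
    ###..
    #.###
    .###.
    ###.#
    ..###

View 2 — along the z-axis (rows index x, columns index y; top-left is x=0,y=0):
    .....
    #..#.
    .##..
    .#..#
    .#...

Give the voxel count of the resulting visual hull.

full grid |V| = 125
after view 1 [y-axis, 17 of 25 cells solid] → remaining = 85
after view 2 [z-axis, 7 of 25 cells solid] → remaining = 25

|visual hull| = 25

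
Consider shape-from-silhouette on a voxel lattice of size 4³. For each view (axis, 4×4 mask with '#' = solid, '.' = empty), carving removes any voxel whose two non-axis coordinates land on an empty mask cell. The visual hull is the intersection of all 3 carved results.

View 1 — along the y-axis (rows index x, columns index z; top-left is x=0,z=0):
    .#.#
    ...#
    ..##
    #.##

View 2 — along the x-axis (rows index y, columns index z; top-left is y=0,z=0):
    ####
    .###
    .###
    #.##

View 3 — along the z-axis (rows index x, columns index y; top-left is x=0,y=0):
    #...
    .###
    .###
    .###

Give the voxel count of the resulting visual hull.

start: 4×4×4 = 64 voxels
carve view 1 (along y, XZ-mask fill 8/16): 32 voxels remain
carve view 2 (along x, YZ-mask fill 13/16): 29 voxels remain
carve view 3 (along z, XY-mask fill 10/16): 18 voxels remain

voxel count = 18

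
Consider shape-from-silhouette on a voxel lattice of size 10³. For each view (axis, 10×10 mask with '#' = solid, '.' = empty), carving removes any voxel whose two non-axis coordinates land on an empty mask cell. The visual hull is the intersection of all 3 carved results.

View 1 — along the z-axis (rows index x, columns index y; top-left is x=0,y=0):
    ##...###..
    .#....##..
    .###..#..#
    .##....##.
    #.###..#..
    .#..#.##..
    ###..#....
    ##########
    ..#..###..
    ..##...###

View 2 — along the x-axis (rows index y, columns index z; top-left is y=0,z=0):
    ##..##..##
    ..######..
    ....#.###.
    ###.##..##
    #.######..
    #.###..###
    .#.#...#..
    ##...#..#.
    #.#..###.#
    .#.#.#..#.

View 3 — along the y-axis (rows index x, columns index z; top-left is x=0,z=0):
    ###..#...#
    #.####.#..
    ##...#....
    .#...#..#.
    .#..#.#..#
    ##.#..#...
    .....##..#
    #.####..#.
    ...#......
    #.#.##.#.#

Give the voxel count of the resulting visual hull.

voxel count = 113

before carving: 1000 voxels (10×10×10)
  1. axis=2 (XY plane), |mask|=49  ⇒  voxels=490
  2. axis=0 (YZ plane), |mask|=54  ⇒  voxels=251
  3. axis=1 (XZ plane), |mask|=41  ⇒  voxels=113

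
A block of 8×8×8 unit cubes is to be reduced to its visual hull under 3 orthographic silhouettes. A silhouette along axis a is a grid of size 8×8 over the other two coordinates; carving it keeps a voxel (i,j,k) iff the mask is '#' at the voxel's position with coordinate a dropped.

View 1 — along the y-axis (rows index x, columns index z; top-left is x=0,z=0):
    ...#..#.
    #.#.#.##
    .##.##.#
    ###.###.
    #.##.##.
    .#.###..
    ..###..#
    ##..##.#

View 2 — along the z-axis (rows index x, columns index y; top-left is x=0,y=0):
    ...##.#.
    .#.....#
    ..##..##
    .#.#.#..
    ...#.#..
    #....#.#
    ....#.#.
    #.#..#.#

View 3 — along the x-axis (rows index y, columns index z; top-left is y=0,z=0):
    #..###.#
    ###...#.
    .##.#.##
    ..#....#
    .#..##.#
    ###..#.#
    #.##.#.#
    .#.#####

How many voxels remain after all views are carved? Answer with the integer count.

remaining voxels: 62

before carving: 512 voxels (8×8×8)
[1] y-view keeps 36 columns → grid now 288
[2] z-view keeps 23 columns → grid now 104
[3] x-view keeps 36 columns → grid now 62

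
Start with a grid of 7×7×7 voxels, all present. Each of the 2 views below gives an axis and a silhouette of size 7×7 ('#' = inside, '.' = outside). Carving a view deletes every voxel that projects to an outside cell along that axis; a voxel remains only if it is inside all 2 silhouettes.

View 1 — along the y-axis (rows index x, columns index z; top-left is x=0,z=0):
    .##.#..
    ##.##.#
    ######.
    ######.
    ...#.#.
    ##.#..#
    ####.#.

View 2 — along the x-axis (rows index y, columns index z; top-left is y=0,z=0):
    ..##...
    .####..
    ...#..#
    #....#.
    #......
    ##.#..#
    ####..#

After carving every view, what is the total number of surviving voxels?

start: 7×7×7 = 343 voxels
after view 1 [y-axis, 31 of 49 cells solid] → remaining = 217
after view 2 [x-axis, 20 of 49 cells solid] → remaining = 94

remaining voxels: 94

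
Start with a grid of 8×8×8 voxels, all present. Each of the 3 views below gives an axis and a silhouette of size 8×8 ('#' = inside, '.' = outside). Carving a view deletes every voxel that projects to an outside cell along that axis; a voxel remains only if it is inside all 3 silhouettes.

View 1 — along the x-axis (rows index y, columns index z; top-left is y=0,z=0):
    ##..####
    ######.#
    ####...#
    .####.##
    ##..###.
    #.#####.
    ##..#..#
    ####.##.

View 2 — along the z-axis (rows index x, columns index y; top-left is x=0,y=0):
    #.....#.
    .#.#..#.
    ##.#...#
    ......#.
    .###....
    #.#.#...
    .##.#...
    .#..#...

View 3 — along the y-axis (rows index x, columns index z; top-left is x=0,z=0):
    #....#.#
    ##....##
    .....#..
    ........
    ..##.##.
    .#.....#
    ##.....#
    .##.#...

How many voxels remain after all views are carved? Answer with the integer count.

remaining voxels: 43

start: 8×8×8 = 512 voxels
step 1: project along x, AND mask (45/64) → |grid| = 360
step 2: project along z, AND mask (21/64) → |grid| = 119
step 3: project along y, AND mask (20/64) → |grid| = 43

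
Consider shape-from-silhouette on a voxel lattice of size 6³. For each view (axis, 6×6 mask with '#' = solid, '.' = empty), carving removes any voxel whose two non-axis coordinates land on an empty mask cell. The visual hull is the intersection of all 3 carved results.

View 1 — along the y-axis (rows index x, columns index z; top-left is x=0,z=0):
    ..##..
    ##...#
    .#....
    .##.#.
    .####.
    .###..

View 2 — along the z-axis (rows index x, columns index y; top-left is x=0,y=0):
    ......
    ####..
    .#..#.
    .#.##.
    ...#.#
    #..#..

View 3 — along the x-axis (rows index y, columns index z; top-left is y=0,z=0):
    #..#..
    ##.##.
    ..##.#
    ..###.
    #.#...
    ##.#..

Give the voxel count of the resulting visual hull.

18 voxels

start: 6×6×6 = 216 voxels
after view 1 [y-axis, 16 of 36 cells solid] → remaining = 96
after view 2 [z-axis, 13 of 36 cells solid] → remaining = 37
after view 3 [x-axis, 17 of 36 cells solid] → remaining = 18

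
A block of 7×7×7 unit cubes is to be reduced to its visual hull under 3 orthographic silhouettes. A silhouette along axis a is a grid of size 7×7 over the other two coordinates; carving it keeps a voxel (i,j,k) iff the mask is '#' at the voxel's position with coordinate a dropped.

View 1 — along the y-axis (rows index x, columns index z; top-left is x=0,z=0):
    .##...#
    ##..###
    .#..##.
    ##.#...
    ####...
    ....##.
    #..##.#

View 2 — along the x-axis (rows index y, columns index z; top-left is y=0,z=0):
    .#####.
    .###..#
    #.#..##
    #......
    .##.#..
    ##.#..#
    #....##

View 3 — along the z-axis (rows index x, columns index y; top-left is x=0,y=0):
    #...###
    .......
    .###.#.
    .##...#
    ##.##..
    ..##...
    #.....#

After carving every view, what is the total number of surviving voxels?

|visual hull| = 28

start: 7×7×7 = 343 voxels
after view 1 [y-axis, 24 of 49 cells solid] → remaining = 168
after view 2 [x-axis, 24 of 49 cells solid] → remaining = 82
after view 3 [z-axis, 19 of 49 cells solid] → remaining = 28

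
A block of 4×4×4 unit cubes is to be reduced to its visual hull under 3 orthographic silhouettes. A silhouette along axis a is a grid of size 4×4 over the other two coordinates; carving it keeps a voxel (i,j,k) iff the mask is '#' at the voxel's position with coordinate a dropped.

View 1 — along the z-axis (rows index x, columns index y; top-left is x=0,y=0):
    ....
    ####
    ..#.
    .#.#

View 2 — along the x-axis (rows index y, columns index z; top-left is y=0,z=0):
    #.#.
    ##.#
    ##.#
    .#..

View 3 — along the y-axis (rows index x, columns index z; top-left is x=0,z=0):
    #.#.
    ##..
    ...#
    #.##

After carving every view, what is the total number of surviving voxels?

before carving: 64 voxels (4×4×4)
step 1: project along z, AND mask (7/16) → |grid| = 28
step 2: project along x, AND mask (9/16) → |grid| = 16
step 3: project along y, AND mask (8/16) → |grid| = 9

voxel count = 9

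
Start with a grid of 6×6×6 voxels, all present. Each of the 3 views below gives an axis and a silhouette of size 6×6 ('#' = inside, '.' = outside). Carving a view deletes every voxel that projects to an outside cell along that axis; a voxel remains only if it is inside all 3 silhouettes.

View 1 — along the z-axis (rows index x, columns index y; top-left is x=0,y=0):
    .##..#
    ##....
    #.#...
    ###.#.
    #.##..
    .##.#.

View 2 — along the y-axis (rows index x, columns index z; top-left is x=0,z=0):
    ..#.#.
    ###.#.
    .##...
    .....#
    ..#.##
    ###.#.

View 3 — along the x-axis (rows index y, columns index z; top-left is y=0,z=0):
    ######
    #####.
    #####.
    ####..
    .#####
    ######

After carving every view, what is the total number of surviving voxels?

full grid |V| = 216
carve view 1 (along z, XY-mask fill 17/36): 102 voxels remain
carve view 2 (along y, XZ-mask fill 16/36): 43 voxels remain
carve view 3 (along x, YZ-mask fill 31/36): 37 voxels remain

remaining voxels: 37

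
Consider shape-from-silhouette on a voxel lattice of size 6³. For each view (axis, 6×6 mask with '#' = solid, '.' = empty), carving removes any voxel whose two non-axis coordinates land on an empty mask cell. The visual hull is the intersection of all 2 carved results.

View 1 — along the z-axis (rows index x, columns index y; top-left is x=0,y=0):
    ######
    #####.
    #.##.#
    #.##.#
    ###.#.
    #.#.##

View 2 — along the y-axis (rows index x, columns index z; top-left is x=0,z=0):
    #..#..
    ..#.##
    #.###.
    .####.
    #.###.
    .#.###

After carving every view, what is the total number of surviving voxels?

full grid |V| = 216
step 1: project along z, AND mask (27/36) → |grid| = 162
step 2: project along y, AND mask (21/36) → |grid| = 91

voxel count = 91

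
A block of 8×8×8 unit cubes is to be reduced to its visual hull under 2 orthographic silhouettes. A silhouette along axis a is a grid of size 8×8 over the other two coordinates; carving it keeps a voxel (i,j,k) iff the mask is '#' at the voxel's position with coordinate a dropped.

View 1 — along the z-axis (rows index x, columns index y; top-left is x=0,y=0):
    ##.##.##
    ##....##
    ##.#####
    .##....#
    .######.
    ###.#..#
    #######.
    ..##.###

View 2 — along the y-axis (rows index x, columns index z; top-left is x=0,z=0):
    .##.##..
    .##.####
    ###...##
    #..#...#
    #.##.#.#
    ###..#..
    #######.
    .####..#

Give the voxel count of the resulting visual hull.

start: 8×8×8 = 512 voxels
carve view 1 (along z, XY-mask fill 43/64): 344 voxels remain
carve view 2 (along y, XZ-mask fill 39/64): 216 voxels remain

|visual hull| = 216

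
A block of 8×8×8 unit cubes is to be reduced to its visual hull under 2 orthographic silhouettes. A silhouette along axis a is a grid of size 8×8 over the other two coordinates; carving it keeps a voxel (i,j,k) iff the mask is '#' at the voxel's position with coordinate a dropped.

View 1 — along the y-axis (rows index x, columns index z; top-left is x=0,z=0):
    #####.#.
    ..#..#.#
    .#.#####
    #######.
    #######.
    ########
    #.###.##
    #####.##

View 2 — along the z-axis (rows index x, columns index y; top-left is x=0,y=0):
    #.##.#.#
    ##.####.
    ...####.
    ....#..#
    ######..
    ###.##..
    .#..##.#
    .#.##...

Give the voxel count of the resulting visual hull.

start: 8×8×8 = 512 voxels
[1] y-view keeps 50 columns → grid now 400
[2] z-view keeps 35 columns → grid now 213

voxel count = 213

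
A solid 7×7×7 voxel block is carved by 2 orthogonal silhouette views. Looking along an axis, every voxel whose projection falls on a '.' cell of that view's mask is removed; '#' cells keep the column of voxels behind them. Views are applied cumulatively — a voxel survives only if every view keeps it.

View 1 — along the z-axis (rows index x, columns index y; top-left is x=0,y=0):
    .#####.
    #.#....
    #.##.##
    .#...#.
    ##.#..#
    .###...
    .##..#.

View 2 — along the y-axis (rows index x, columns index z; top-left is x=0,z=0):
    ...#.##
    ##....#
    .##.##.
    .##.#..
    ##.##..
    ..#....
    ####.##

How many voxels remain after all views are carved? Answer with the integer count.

start: 7×7×7 = 343 voxels
[1] z-view keeps 24 columns → grid now 168
[2] y-view keeps 24 columns → grid now 84

remaining voxels: 84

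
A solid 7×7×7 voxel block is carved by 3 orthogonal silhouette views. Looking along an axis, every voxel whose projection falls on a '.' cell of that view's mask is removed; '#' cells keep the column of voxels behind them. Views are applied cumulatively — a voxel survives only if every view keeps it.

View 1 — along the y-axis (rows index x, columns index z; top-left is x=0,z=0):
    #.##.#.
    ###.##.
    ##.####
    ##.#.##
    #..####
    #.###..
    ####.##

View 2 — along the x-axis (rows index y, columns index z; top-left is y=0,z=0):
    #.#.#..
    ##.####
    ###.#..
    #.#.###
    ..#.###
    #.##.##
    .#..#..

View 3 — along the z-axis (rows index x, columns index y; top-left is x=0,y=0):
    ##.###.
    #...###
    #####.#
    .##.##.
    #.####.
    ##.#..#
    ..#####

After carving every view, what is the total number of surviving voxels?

initial block: 7^3 = 343
carve view 1 (along y, XZ-mask fill 35/49): 245 voxels remain
carve view 2 (along x, YZ-mask fill 29/49): 143 voxels remain
carve view 3 (along z, XY-mask fill 33/49): 99 voxels remain

99 voxels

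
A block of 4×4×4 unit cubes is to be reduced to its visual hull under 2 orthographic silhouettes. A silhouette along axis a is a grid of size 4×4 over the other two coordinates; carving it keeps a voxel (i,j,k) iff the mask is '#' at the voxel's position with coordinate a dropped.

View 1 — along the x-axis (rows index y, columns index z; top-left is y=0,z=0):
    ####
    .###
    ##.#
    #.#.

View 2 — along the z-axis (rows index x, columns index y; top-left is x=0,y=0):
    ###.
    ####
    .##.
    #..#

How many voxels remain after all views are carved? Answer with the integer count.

full grid |V| = 64
  1. axis=0 (YZ plane), |mask|=12  ⇒  voxels=48
  2. axis=2 (XY plane), |mask|=11  ⇒  voxels=34

|visual hull| = 34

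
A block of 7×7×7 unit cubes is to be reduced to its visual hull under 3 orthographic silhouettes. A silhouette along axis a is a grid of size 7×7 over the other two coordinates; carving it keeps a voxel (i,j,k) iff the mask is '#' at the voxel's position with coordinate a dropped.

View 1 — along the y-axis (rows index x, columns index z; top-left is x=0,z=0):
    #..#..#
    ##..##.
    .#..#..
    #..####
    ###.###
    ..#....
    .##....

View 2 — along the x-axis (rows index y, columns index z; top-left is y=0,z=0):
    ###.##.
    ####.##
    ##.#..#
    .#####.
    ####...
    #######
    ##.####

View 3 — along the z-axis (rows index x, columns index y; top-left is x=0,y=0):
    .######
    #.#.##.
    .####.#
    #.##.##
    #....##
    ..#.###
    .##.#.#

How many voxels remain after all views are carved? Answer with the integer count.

|visual hull| = 77

initial block: 7^3 = 343
V1 y: intersect with XZ mask (23 set) -- 161 left
V2 x: intersect with YZ mask (37 set) -- 122 left
V3 z: intersect with XY mask (31 set) -- 77 left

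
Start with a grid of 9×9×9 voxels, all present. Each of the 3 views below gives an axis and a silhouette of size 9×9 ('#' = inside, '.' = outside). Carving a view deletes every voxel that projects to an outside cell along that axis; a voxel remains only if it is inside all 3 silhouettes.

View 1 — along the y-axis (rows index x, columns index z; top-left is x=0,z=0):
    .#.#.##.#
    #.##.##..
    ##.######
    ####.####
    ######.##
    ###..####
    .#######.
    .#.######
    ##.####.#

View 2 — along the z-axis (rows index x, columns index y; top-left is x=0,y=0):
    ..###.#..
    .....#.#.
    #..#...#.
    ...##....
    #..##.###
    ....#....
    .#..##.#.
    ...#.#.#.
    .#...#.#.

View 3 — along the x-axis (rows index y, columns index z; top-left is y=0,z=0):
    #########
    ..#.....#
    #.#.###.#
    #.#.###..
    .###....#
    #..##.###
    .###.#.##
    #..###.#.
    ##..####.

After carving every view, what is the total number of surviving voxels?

start: 9×9×9 = 729 voxels
V1 y: intersect with XZ mask (62 set) -- 558 left
V2 z: intersect with XY mask (28 set) -- 195 left
V3 x: intersect with YZ mask (49 set) -- 112 left

remaining voxels: 112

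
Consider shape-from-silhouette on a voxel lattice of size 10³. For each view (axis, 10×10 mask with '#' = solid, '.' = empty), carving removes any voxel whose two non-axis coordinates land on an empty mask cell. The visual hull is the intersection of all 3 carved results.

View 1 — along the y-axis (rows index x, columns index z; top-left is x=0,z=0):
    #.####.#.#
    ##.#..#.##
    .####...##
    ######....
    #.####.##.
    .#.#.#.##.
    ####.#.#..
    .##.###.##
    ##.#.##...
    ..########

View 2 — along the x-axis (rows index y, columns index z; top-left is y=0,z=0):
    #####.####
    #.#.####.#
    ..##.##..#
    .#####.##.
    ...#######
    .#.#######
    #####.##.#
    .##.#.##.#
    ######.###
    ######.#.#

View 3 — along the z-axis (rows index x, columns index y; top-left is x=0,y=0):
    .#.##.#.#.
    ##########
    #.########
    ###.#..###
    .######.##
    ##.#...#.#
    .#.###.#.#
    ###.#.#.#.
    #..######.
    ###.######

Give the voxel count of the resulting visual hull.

338 voxels

start: 10×10×10 = 1000 voxels
after view 1 [y-axis, 63 of 100 cells solid] → remaining = 630
after view 2 [x-axis, 74 of 100 cells solid] → remaining = 465
after view 3 [z-axis, 72 of 100 cells solid] → remaining = 338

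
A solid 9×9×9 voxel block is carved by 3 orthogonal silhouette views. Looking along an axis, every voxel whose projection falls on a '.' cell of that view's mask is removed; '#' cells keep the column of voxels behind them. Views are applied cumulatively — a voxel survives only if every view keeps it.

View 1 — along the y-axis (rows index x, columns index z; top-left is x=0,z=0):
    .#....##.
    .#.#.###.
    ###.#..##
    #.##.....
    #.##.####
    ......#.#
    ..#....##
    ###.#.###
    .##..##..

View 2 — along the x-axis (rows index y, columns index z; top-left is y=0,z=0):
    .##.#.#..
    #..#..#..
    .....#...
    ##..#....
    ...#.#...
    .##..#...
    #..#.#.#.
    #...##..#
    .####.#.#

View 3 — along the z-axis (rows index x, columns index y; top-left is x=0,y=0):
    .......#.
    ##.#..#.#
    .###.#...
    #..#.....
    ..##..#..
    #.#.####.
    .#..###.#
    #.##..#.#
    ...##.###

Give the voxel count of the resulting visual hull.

remaining voxels: 52

full grid |V| = 729
step 1: project along y, AND mask (40/81) → |grid| = 360
step 2: project along x, AND mask (30/81) → |grid| = 123
step 3: project along z, AND mask (36/81) → |grid| = 52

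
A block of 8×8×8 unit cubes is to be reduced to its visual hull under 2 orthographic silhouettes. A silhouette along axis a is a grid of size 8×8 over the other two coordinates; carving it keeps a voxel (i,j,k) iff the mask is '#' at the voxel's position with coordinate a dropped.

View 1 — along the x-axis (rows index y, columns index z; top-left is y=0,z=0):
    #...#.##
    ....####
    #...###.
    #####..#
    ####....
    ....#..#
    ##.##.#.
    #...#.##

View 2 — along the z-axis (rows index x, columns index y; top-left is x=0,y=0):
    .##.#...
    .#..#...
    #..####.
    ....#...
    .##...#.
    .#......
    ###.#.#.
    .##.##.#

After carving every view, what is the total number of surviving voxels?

initial block: 8^3 = 512
after view 1 [x-axis, 33 of 64 cells solid] → remaining = 264
after view 2 [z-axis, 25 of 64 cells solid] → remaining = 101

remaining voxels: 101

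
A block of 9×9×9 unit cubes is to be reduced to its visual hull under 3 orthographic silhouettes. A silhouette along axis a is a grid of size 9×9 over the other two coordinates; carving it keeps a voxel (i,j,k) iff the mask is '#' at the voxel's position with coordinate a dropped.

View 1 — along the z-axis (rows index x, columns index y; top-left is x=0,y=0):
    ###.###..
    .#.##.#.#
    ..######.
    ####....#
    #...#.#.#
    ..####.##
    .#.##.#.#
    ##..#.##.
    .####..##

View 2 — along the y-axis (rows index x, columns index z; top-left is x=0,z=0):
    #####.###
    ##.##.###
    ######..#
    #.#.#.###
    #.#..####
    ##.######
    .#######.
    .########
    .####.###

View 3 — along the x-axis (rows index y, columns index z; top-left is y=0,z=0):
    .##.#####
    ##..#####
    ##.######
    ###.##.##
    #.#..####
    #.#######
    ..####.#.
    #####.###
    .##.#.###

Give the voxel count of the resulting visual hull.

full grid |V| = 729
after view 1 [z-axis, 48 of 81 cells solid] → remaining = 432
after view 2 [y-axis, 64 of 81 cells solid] → remaining = 344
after view 3 [x-axis, 62 of 81 cells solid] → remaining = 258

remaining voxels: 258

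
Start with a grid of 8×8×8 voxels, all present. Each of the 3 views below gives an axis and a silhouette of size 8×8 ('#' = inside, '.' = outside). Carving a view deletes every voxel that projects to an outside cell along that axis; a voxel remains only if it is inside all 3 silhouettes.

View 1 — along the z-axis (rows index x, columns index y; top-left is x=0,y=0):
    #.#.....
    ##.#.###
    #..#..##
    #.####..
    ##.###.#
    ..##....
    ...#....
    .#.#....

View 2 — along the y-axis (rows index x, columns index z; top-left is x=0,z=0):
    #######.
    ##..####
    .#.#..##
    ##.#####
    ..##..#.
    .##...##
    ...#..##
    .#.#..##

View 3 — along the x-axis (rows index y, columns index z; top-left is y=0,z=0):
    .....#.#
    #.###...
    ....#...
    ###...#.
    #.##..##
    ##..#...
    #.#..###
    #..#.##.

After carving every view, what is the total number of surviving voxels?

before carving: 512 voxels (8×8×8)
V1 z: intersect with XY mask (28 set) -- 224 left
V2 y: intersect with XZ mask (38 set) -- 138 left
V3 x: intersect with YZ mask (28 set) -- 55 left

remaining voxels: 55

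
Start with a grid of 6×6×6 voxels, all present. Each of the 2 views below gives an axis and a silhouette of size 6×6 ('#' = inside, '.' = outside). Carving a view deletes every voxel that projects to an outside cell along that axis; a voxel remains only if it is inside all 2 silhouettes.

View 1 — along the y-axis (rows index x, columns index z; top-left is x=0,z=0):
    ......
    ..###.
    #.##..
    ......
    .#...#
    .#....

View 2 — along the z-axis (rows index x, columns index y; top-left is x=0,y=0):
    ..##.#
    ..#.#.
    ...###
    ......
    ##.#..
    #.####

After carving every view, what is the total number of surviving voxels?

before carving: 216 voxels (6×6×6)
[1] y-view keeps 9 columns → grid now 54
[2] z-view keeps 16 columns → grid now 26

remaining voxels: 26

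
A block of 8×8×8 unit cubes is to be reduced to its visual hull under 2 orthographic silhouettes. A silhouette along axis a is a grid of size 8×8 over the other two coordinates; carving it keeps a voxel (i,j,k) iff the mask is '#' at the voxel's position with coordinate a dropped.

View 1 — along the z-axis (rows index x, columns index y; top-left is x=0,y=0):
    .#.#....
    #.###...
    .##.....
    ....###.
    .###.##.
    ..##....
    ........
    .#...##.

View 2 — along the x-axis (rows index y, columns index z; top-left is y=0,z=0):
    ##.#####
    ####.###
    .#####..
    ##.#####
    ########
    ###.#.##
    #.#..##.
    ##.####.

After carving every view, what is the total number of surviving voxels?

start: 8×8×8 = 512 voxels
after view 1 [z-axis, 21 of 64 cells solid] → remaining = 168
after view 2 [x-axis, 50 of 64 cells solid] → remaining = 129

|visual hull| = 129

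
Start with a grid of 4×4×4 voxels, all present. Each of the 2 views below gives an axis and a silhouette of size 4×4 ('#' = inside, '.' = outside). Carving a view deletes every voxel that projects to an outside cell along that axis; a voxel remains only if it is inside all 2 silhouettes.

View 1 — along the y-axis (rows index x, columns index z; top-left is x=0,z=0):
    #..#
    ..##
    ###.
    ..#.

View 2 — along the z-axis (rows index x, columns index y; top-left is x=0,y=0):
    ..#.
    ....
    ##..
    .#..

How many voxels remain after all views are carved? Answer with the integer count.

9 voxels

initial block: 4^3 = 64
step 1: project along y, AND mask (8/16) → |grid| = 32
step 2: project along z, AND mask (4/16) → |grid| = 9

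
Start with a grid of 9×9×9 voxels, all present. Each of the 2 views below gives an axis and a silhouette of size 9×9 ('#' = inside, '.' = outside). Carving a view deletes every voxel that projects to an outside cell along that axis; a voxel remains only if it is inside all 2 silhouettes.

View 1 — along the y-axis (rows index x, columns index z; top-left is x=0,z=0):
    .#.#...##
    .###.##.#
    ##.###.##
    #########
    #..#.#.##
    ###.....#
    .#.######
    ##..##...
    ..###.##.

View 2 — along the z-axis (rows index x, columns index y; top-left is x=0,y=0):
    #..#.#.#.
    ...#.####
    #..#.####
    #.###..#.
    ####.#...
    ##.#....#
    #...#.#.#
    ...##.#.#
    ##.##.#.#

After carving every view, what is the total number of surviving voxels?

start: 9×9×9 = 729 voxels
carve view 1 (along y, XZ-mask fill 51/81): 459 voxels remain
carve view 2 (along z, XY-mask fill 43/81): 248 voxels remain

voxel count = 248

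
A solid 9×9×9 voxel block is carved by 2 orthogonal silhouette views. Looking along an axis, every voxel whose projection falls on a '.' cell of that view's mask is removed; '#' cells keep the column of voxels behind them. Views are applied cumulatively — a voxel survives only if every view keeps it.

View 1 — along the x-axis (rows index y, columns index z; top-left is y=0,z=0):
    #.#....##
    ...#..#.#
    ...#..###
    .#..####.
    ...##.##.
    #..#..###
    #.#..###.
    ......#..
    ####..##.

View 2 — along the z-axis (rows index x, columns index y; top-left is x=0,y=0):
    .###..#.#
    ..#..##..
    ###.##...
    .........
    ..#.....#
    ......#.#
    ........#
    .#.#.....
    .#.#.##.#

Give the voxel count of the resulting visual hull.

116 voxels

start: 9×9×9 = 729 voxels
after view 1 [x-axis, 37 of 81 cells solid] → remaining = 333
after view 2 [z-axis, 25 of 81 cells solid] → remaining = 116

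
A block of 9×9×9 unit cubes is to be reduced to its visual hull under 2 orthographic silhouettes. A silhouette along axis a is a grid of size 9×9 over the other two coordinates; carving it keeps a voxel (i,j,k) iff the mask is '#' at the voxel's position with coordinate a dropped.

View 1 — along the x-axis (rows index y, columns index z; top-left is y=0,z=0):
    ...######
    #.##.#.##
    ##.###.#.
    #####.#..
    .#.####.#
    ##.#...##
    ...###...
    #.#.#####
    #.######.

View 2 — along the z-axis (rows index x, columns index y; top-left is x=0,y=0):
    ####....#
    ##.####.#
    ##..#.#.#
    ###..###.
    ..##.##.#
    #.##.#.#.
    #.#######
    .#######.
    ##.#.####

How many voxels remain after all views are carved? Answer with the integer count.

initial block: 9^3 = 729
V1 x: intersect with YZ mask (52 set) -- 468 left
V2 z: intersect with XY mask (55 set) -- 313 left

313 voxels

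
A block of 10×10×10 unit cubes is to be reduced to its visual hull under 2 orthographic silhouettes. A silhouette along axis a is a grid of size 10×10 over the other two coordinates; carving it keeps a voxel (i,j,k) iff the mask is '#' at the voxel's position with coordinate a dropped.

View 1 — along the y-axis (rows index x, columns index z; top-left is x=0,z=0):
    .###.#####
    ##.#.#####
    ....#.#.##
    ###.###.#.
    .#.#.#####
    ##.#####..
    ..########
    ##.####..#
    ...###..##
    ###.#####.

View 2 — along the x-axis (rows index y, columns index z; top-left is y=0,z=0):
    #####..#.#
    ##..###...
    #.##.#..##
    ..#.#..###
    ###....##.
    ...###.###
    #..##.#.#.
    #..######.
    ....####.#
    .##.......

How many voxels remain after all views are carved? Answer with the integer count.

362 voxels

initial block: 10^3 = 1000
  1. axis=1 (XZ plane), |mask|=69  ⇒  voxels=690
  2. axis=0 (YZ plane), |mask|=53  ⇒  voxels=362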